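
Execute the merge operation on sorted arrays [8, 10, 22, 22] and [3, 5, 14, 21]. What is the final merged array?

Merging process:

Compare 8 vs 3: take 3 from right. Merged: [3]
Compare 8 vs 5: take 5 from right. Merged: [3, 5]
Compare 8 vs 14: take 8 from left. Merged: [3, 5, 8]
Compare 10 vs 14: take 10 from left. Merged: [3, 5, 8, 10]
Compare 22 vs 14: take 14 from right. Merged: [3, 5, 8, 10, 14]
Compare 22 vs 21: take 21 from right. Merged: [3, 5, 8, 10, 14, 21]
Append remaining from left: [22, 22]. Merged: [3, 5, 8, 10, 14, 21, 22, 22]

Final merged array: [3, 5, 8, 10, 14, 21, 22, 22]
Total comparisons: 6

The merged array is [3, 5, 8, 10, 14, 21, 22, 22], requiring 6 comparisons. The merge step runs in O(n) time where n is the total number of elements.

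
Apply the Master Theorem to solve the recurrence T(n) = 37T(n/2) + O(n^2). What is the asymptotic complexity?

Master Theorem for T(n) = 37T(n/2) + O(n^2):

a = 37, b = 2, c = 2
log_b(a) = log_2(37) = 5.2095

Case 1: c = 2 < log_2(37) = 5.2095
T(n) = O(n^(log_2 37))

For T(n) = 37T(n/2) + O(n^2): log_2(37) = 5.2095. This is Case 1 of the Master Theorem (c < log_b(a), work dominated by leaves), giving O(n^(log_2 37)).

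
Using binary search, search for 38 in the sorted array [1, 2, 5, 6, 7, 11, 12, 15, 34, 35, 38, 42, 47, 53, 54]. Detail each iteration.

Binary search for 38 in [1, 2, 5, 6, 7, 11, 12, 15, 34, 35, 38, 42, 47, 53, 54]:

lo=0, hi=14, mid=7, arr[mid]=15 -> 15 < 38, search right half
lo=8, hi=14, mid=11, arr[mid]=42 -> 42 > 38, search left half
lo=8, hi=10, mid=9, arr[mid]=35 -> 35 < 38, search right half
lo=10, hi=10, mid=10, arr[mid]=38 -> Found target at index 10!

Binary search finds 38 at index 10 after 4 comparisons. The search repeatedly halves the search space by comparing with the middle element.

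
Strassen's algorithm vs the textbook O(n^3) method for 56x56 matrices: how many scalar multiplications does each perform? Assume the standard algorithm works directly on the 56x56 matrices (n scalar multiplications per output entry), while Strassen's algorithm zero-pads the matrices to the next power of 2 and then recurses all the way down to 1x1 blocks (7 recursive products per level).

Matrix multiplication for 56x56 matrices:

Strassen's algorithm requires power-of-2 dimensions. Pad 56x56 to 64x64 (next power of 2).

Standard algorithm: 56^3 = 175616 multiplications
Strassen's algorithm: 7^(log2(64)) = 7^6 = 117649 multiplications
Savings: 175616 - 117649 = 57967 multiplications

Standard: 175616 multiplications (56^3). Strassen: 117649 multiplications (7^6, after padding to 64x64). Strassen reduces 8 recursive multiplications to 7 at each level.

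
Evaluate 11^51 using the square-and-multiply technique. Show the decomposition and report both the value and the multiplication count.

Computing 11^51 by squaring (build up from 11^1; each line after the first costs one multiplication):

11^1 = 11
11^2 = (11^1)^2 = 11^2 = 121
11^3 = 11 * 11^2 = 11 * 121 = 1331
11^6 = (11^3)^2 = 1331^2 = 1771561
11^12 = (11^6)^2 = 1771561^2 = 3138428376721
11^24 = (11^12)^2 = 3138428376721^2 = 9849732675807611094711841
11^25 = 11 * 11^24 = 11 * 9849732675807611094711841 = 108347059433883722041830251
11^50 = (11^25)^2 = 108347059433883722041830251^2 = 11739085287969531650666649599035831993898213898723001
11^51 = 11 * 11^50 = 11 * 11739085287969531650666649599035831993898213898723001 = 129129938167664848157333145589394151932880352885953011

Result: 129129938167664848157333145589394151932880352885953011
Multiplications needed: 8 (8 lines after 11^1)

11^51 = 129129938167664848157333145589394151932880352885953011. Using exponentiation by squaring, this requires 8 multiplications. The key idea: if the exponent is even, square the half-power; if odd, multiply by the base once.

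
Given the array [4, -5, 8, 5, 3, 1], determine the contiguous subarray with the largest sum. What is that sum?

Using Kadane's algorithm on [4, -5, 8, 5, 3, 1]:

Scanning through the array:
Position 1 (value -5): max_ending_here = -1, max_so_far = 4
Position 2 (value 8): max_ending_here = 8, max_so_far = 8
Position 3 (value 5): max_ending_here = 13, max_so_far = 13
Position 4 (value 3): max_ending_here = 16, max_so_far = 16
Position 5 (value 1): max_ending_here = 17, max_so_far = 17

Maximum subarray: [8, 5, 3, 1]
Maximum sum: 17

The maximum subarray is [8, 5, 3, 1] with sum 17. This subarray runs from index 2 to index 5.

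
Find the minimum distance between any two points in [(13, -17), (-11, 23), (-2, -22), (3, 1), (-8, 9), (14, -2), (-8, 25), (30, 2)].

Computing all pairwise distances among 8 points:

d((13, -17), (-11, 23)) = 46.6476
d((13, -17), (-2, -22)) = 15.8114
d((13, -17), (3, 1)) = 20.5913
d((13, -17), (-8, 9)) = 33.4215
d((13, -17), (14, -2)) = 15.0333
d((13, -17), (-8, 25)) = 46.9574
d((13, -17), (30, 2)) = 25.4951
d((-11, 23), (-2, -22)) = 45.8912
d((-11, 23), (3, 1)) = 26.0768
d((-11, 23), (-8, 9)) = 14.3178
d((-11, 23), (14, -2)) = 35.3553
d((-11, 23), (-8, 25)) = 3.6056 <-- minimum
d((-11, 23), (30, 2)) = 46.0652
d((-2, -22), (3, 1)) = 23.5372
d((-2, -22), (-8, 9)) = 31.5753
d((-2, -22), (14, -2)) = 25.6125
d((-2, -22), (-8, 25)) = 47.3814
d((-2, -22), (30, 2)) = 40.0
d((3, 1), (-8, 9)) = 13.6015
d((3, 1), (14, -2)) = 11.4018
d((3, 1), (-8, 25)) = 26.4008
d((3, 1), (30, 2)) = 27.0185
d((-8, 9), (14, -2)) = 24.5967
d((-8, 9), (-8, 25)) = 16.0
d((-8, 9), (30, 2)) = 38.6394
d((14, -2), (-8, 25)) = 34.8281
d((14, -2), (30, 2)) = 16.4924
d((-8, 25), (30, 2)) = 44.4185

Closest pair: (-11, 23) and (-8, 25) with distance 3.6056

The closest pair is (-11, 23) and (-8, 25) with Euclidean distance 3.6056. For 8 points, brute-force pairwise comparison is shown above. For large n, the divide-and-conquer algorithm (sort by x, recurse on halves, check the dividing strip) achieves O(n log n).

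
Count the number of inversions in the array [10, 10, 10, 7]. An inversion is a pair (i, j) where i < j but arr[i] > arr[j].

Finding inversions in [10, 10, 10, 7]:

(0, 3): arr[0]=10 > arr[3]=7
(1, 3): arr[1]=10 > arr[3]=7
(2, 3): arr[2]=10 > arr[3]=7

Total inversions: 3

The array has 3 inversion(s): (0,3), (1,3), (2,3). Each pair (i,j) satisfies i < j and arr[i] > arr[j].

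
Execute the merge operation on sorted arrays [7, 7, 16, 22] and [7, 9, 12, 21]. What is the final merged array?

Merging process:

Compare 7 vs 7: take 7 from left. Merged: [7]
Compare 7 vs 7: take 7 from left. Merged: [7, 7]
Compare 16 vs 7: take 7 from right. Merged: [7, 7, 7]
Compare 16 vs 9: take 9 from right. Merged: [7, 7, 7, 9]
Compare 16 vs 12: take 12 from right. Merged: [7, 7, 7, 9, 12]
Compare 16 vs 21: take 16 from left. Merged: [7, 7, 7, 9, 12, 16]
Compare 22 vs 21: take 21 from right. Merged: [7, 7, 7, 9, 12, 16, 21]
Append remaining from left: [22]. Merged: [7, 7, 7, 9, 12, 16, 21, 22]

Final merged array: [7, 7, 7, 9, 12, 16, 21, 22]
Total comparisons: 7

The merged array is [7, 7, 7, 9, 12, 16, 21, 22], requiring 7 comparisons. The merge step runs in O(n) time where n is the total number of elements.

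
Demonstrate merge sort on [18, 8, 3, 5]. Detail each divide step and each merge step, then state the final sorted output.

Merge sort trace:

Split: [18, 8, 3, 5] -> [18, 8] and [3, 5]
  Split: [18, 8] -> [18] and [8]
  Merge: [18] + [8] -> [8, 18]
  Split: [3, 5] -> [3] and [5]
  Merge: [3] + [5] -> [3, 5]
Merge: [8, 18] + [3, 5] -> [3, 5, 8, 18]

Final sorted array: [3, 5, 8, 18]

The merge sort proceeds by recursively splitting the array and merging sorted halves.
After all merges, the sorted array is [3, 5, 8, 18].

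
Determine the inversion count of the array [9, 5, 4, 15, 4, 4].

Finding inversions in [9, 5, 4, 15, 4, 4]:

(0, 1): arr[0]=9 > arr[1]=5
(0, 2): arr[0]=9 > arr[2]=4
(0, 4): arr[0]=9 > arr[4]=4
(0, 5): arr[0]=9 > arr[5]=4
(1, 2): arr[1]=5 > arr[2]=4
(1, 4): arr[1]=5 > arr[4]=4
(1, 5): arr[1]=5 > arr[5]=4
(3, 4): arr[3]=15 > arr[4]=4
(3, 5): arr[3]=15 > arr[5]=4

Total inversions: 9

The array has 9 inversion(s): (0,1), (0,2), (0,4), (0,5), (1,2), (1,4), (1,5), (3,4), (3,5). Each pair (i,j) satisfies i < j and arr[i] > arr[j].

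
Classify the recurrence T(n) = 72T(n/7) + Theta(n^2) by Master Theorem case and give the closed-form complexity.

Master Theorem for T(n) = 72T(n/7) + O(n^2):

a = 72, b = 7, c = 2
log_b(a) = log_7(72) = 2.1978

Case 1: c = 2 < log_7(72) = 2.1978
T(n) = O(n^(log_7 72))

For T(n) = 72T(n/7) + O(n^2): log_7(72) = 2.1978. This is Case 1 of the Master Theorem (c < log_b(a), work dominated by leaves), giving O(n^(log_7 72)).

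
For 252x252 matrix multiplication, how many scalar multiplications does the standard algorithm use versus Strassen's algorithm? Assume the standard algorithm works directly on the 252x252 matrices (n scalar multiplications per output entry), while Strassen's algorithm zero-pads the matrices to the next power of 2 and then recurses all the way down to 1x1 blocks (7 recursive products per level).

Matrix multiplication for 252x252 matrices:

Strassen's algorithm requires power-of-2 dimensions. Pad 252x252 to 256x256 (next power of 2).

Standard algorithm: 252^3 = 16003008 multiplications
Strassen's algorithm: 7^(log2(256)) = 7^8 = 5764801 multiplications
Savings: 16003008 - 5764801 = 10238207 multiplications

Standard: 16003008 multiplications (252^3). Strassen: 5764801 multiplications (7^8, after padding to 256x256). Strassen reduces 8 recursive multiplications to 7 at each level.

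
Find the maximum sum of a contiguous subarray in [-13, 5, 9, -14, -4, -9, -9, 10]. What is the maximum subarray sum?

Using Kadane's algorithm on [-13, 5, 9, -14, -4, -9, -9, 10]:

Scanning through the array:
Position 1 (value 5): max_ending_here = 5, max_so_far = 5
Position 2 (value 9): max_ending_here = 14, max_so_far = 14
Position 3 (value -14): max_ending_here = 0, max_so_far = 14
Position 4 (value -4): max_ending_here = -4, max_so_far = 14
Position 5 (value -9): max_ending_here = -9, max_so_far = 14
Position 6 (value -9): max_ending_here = -9, max_so_far = 14
Position 7 (value 10): max_ending_here = 10, max_so_far = 14

Maximum subarray: [5, 9]
Maximum sum: 14

The maximum subarray is [5, 9] with sum 14. This subarray runs from index 1 to index 2.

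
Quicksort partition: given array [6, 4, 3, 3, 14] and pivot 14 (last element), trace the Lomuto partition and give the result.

Lomuto partition with pivot = 14:

Initial array: [6, 4, 3, 3, 14]

arr[0]=6 <= 14: swap with position 0, array becomes [6, 4, 3, 3, 14]
arr[1]=4 <= 14: swap with position 1, array becomes [6, 4, 3, 3, 14]
arr[2]=3 <= 14: swap with position 2, array becomes [6, 4, 3, 3, 14]
arr[3]=3 <= 14: swap with position 3, array becomes [6, 4, 3, 3, 14]

Place pivot at position 4: [6, 4, 3, 3, 14]
Pivot position: 4

After partitioning with pivot 14, the array becomes [6, 4, 3, 3, 14]. The pivot is placed at index 4. All elements to the left of the pivot are <= 14, and all elements to the right are > 14.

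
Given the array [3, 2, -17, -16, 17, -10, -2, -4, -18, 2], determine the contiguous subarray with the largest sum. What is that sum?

Using Kadane's algorithm on [3, 2, -17, -16, 17, -10, -2, -4, -18, 2]:

Scanning through the array:
Position 1 (value 2): max_ending_here = 5, max_so_far = 5
Position 2 (value -17): max_ending_here = -12, max_so_far = 5
Position 3 (value -16): max_ending_here = -16, max_so_far = 5
Position 4 (value 17): max_ending_here = 17, max_so_far = 17
Position 5 (value -10): max_ending_here = 7, max_so_far = 17
Position 6 (value -2): max_ending_here = 5, max_so_far = 17
Position 7 (value -4): max_ending_here = 1, max_so_far = 17
Position 8 (value -18): max_ending_here = -17, max_so_far = 17
Position 9 (value 2): max_ending_here = 2, max_so_far = 17

Maximum subarray: [17]
Maximum sum: 17

The maximum subarray is [17] with sum 17. This subarray runs from index 4 to index 4.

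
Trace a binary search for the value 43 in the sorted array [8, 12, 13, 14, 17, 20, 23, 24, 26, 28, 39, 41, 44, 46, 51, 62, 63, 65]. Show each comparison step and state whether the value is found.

Binary search for 43 in [8, 12, 13, 14, 17, 20, 23, 24, 26, 28, 39, 41, 44, 46, 51, 62, 63, 65]:

lo=0, hi=17, mid=8, arr[mid]=26 -> 26 < 43, search right half
lo=9, hi=17, mid=13, arr[mid]=46 -> 46 > 43, search left half
lo=9, hi=12, mid=10, arr[mid]=39 -> 39 < 43, search right half
lo=11, hi=12, mid=11, arr[mid]=41 -> 41 < 43, search right half
lo=12, hi=12, mid=12, arr[mid]=44 -> 44 > 43, search left half
lo=12 > hi=11, target 43 not found

Binary search determines that 43 is not in the array after 5 comparisons. The search space was exhausted without finding the target.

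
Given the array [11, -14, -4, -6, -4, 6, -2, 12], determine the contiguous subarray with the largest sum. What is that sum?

Using Kadane's algorithm on [11, -14, -4, -6, -4, 6, -2, 12]:

Scanning through the array:
Position 1 (value -14): max_ending_here = -3, max_so_far = 11
Position 2 (value -4): max_ending_here = -4, max_so_far = 11
Position 3 (value -6): max_ending_here = -6, max_so_far = 11
Position 4 (value -4): max_ending_here = -4, max_so_far = 11
Position 5 (value 6): max_ending_here = 6, max_so_far = 11
Position 6 (value -2): max_ending_here = 4, max_so_far = 11
Position 7 (value 12): max_ending_here = 16, max_so_far = 16

Maximum subarray: [6, -2, 12]
Maximum sum: 16

The maximum subarray is [6, -2, 12] with sum 16. This subarray runs from index 5 to index 7.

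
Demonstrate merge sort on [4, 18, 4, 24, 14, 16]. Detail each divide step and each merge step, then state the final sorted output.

Merge sort trace:

Split: [4, 18, 4, 24, 14, 16] -> [4, 18, 4] and [24, 14, 16]
  Split: [4, 18, 4] -> [4] and [18, 4]
    Split: [18, 4] -> [18] and [4]
    Merge: [18] + [4] -> [4, 18]
  Merge: [4] + [4, 18] -> [4, 4, 18]
  Split: [24, 14, 16] -> [24] and [14, 16]
    Split: [14, 16] -> [14] and [16]
    Merge: [14] + [16] -> [14, 16]
  Merge: [24] + [14, 16] -> [14, 16, 24]
Merge: [4, 4, 18] + [14, 16, 24] -> [4, 4, 14, 16, 18, 24]

Final sorted array: [4, 4, 14, 16, 18, 24]

The merge sort proceeds by recursively splitting the array and merging sorted halves.
After all merges, the sorted array is [4, 4, 14, 16, 18, 24].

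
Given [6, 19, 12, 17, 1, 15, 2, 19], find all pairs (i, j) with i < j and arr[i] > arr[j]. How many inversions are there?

Finding inversions in [6, 19, 12, 17, 1, 15, 2, 19]:

(0, 4): arr[0]=6 > arr[4]=1
(0, 6): arr[0]=6 > arr[6]=2
(1, 2): arr[1]=19 > arr[2]=12
(1, 3): arr[1]=19 > arr[3]=17
(1, 4): arr[1]=19 > arr[4]=1
(1, 5): arr[1]=19 > arr[5]=15
(1, 6): arr[1]=19 > arr[6]=2
(2, 4): arr[2]=12 > arr[4]=1
(2, 6): arr[2]=12 > arr[6]=2
(3, 4): arr[3]=17 > arr[4]=1
(3, 5): arr[3]=17 > arr[5]=15
(3, 6): arr[3]=17 > arr[6]=2
(5, 6): arr[5]=15 > arr[6]=2

Total inversions: 13

The array has 13 inversion(s): (0,4), (0,6), (1,2), (1,3), (1,4), (1,5), (1,6), (2,4), (2,6), (3,4), (3,5), (3,6), (5,6). Each pair (i,j) satisfies i < j and arr[i] > arr[j].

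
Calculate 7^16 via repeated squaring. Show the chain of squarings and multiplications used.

Computing 7^16 by squaring (build up from 7^1; each line after the first costs one multiplication):

7^1 = 7
7^2 = (7^1)^2 = 7^2 = 49
7^4 = (7^2)^2 = 49^2 = 2401
7^8 = (7^4)^2 = 2401^2 = 5764801
7^16 = (7^8)^2 = 5764801^2 = 33232930569601

Result: 33232930569601
Multiplications needed: 4 (4 lines after 7^1)

7^16 = 33232930569601. Using exponentiation by squaring, this requires 4 multiplications. The key idea: if the exponent is even, square the half-power; if odd, multiply by the base once.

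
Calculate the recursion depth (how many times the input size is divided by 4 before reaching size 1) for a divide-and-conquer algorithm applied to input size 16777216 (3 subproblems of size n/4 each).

For divide and conquer with division factor 4:

Problem sizes at each level:
Level 0: 16777216
Level 1: 4194304
Level 2: 1048576
Level 3: 262144
Level 4: 65536
Level 5: 16384
Level 6: 4096
Level 7: 1024
Level 8: 256
Level 9: 64
Level 10: 16
Level 11: 4
Level 12: 1

The root is level 0 and the size-1 base case is level 12 (the tree spans levels 0 through 12, i.e. 13 levels counting the root), so the depth is the number of divisions: log_4(16777216) = 12

The recursion tree depth is log_4(16777216) = 12. At each level, the problem size is divided by 4, so it takes 12 divisions to reduce to a base case of size 1. The algorithm makes 3 recursive calls at each level.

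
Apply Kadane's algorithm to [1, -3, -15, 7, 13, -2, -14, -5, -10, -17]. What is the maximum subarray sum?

Using Kadane's algorithm on [1, -3, -15, 7, 13, -2, -14, -5, -10, -17]:

Scanning through the array:
Position 1 (value -3): max_ending_here = -2, max_so_far = 1
Position 2 (value -15): max_ending_here = -15, max_so_far = 1
Position 3 (value 7): max_ending_here = 7, max_so_far = 7
Position 4 (value 13): max_ending_here = 20, max_so_far = 20
Position 5 (value -2): max_ending_here = 18, max_so_far = 20
Position 6 (value -14): max_ending_here = 4, max_so_far = 20
Position 7 (value -5): max_ending_here = -1, max_so_far = 20
Position 8 (value -10): max_ending_here = -10, max_so_far = 20
Position 9 (value -17): max_ending_here = -17, max_so_far = 20

Maximum subarray: [7, 13]
Maximum sum: 20

The maximum subarray is [7, 13] with sum 20. This subarray runs from index 3 to index 4.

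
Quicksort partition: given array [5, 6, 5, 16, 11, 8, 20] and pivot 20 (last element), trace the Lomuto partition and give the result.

Lomuto partition with pivot = 20:

Initial array: [5, 6, 5, 16, 11, 8, 20]

arr[0]=5 <= 20: swap with position 0, array becomes [5, 6, 5, 16, 11, 8, 20]
arr[1]=6 <= 20: swap with position 1, array becomes [5, 6, 5, 16, 11, 8, 20]
arr[2]=5 <= 20: swap with position 2, array becomes [5, 6, 5, 16, 11, 8, 20]
arr[3]=16 <= 20: swap with position 3, array becomes [5, 6, 5, 16, 11, 8, 20]
arr[4]=11 <= 20: swap with position 4, array becomes [5, 6, 5, 16, 11, 8, 20]
arr[5]=8 <= 20: swap with position 5, array becomes [5, 6, 5, 16, 11, 8, 20]

Place pivot at position 6: [5, 6, 5, 16, 11, 8, 20]
Pivot position: 6

After partitioning with pivot 20, the array becomes [5, 6, 5, 16, 11, 8, 20]. The pivot is placed at index 6. All elements to the left of the pivot are <= 20, and all elements to the right are > 20.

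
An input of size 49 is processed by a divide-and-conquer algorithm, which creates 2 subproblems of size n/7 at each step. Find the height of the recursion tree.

For divide and conquer with division factor 7:

Problem sizes at each level:
Level 0: 49
Level 1: 7
Level 2: 1

The root is level 0 and the size-1 base case is level 2 (the tree spans levels 0 through 2, i.e. 3 levels counting the root), so the depth is the number of divisions: log_7(49) = 2

The recursion tree depth is log_7(49) = 2. At each level, the problem size is divided by 7, so it takes 2 divisions to reduce to a base case of size 1. The algorithm makes 2 recursive calls at each level.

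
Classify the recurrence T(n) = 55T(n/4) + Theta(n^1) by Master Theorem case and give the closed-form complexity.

Master Theorem for T(n) = 55T(n/4) + O(n^1):

a = 55, b = 4, c = 1
log_b(a) = log_4(55) = 2.8907

Case 1: c = 1 < log_4(55) = 2.8907
T(n) = O(n^(log_4 55))

For T(n) = 55T(n/4) + O(n^1): log_4(55) = 2.8907. This is Case 1 of the Master Theorem (c < log_b(a), work dominated by leaves), giving O(n^(log_4 55)).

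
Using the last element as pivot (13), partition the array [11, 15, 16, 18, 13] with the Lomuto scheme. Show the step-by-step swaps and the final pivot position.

Lomuto partition with pivot = 13:

Initial array: [11, 15, 16, 18, 13]

arr[0]=11 <= 13: swap with position 0, array becomes [11, 15, 16, 18, 13]
arr[1]=15 > 13: no swap
arr[2]=16 > 13: no swap
arr[3]=18 > 13: no swap

Place pivot at position 1: [11, 13, 16, 18, 15]
Pivot position: 1

After partitioning with pivot 13, the array becomes [11, 13, 16, 18, 15]. The pivot is placed at index 1. All elements to the left of the pivot are <= 13, and all elements to the right are > 13.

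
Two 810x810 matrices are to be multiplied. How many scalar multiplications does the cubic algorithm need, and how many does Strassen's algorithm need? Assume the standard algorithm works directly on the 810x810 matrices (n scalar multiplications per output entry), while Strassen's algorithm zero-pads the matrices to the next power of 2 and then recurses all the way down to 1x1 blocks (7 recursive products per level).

Matrix multiplication for 810x810 matrices:

Strassen's algorithm requires power-of-2 dimensions. Pad 810x810 to 1024x1024 (next power of 2).

Standard algorithm: 810^3 = 531441000 multiplications
Strassen's algorithm: 7^(log2(1024)) = 7^10 = 282475249 multiplications
Savings: 531441000 - 282475249 = 248965751 multiplications

Standard: 531441000 multiplications (810^3). Strassen: 282475249 multiplications (7^10, after padding to 1024x1024). Strassen reduces 8 recursive multiplications to 7 at each level.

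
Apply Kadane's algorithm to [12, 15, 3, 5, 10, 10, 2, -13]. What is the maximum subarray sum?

Using Kadane's algorithm on [12, 15, 3, 5, 10, 10, 2, -13]:

Scanning through the array:
Position 1 (value 15): max_ending_here = 27, max_so_far = 27
Position 2 (value 3): max_ending_here = 30, max_so_far = 30
Position 3 (value 5): max_ending_here = 35, max_so_far = 35
Position 4 (value 10): max_ending_here = 45, max_so_far = 45
Position 5 (value 10): max_ending_here = 55, max_so_far = 55
Position 6 (value 2): max_ending_here = 57, max_so_far = 57
Position 7 (value -13): max_ending_here = 44, max_so_far = 57

Maximum subarray: [12, 15, 3, 5, 10, 10, 2]
Maximum sum: 57

The maximum subarray is [12, 15, 3, 5, 10, 10, 2] with sum 57. This subarray runs from index 0 to index 6.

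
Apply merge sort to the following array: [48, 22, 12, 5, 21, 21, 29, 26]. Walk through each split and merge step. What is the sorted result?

Merge sort trace:

Split: [48, 22, 12, 5, 21, 21, 29, 26] -> [48, 22, 12, 5] and [21, 21, 29, 26]
  Split: [48, 22, 12, 5] -> [48, 22] and [12, 5]
    Split: [48, 22] -> [48] and [22]
    Merge: [48] + [22] -> [22, 48]
    Split: [12, 5] -> [12] and [5]
    Merge: [12] + [5] -> [5, 12]
  Merge: [22, 48] + [5, 12] -> [5, 12, 22, 48]
  Split: [21, 21, 29, 26] -> [21, 21] and [29, 26]
    Split: [21, 21] -> [21] and [21]
    Merge: [21] + [21] -> [21, 21]
    Split: [29, 26] -> [29] and [26]
    Merge: [29] + [26] -> [26, 29]
  Merge: [21, 21] + [26, 29] -> [21, 21, 26, 29]
Merge: [5, 12, 22, 48] + [21, 21, 26, 29] -> [5, 12, 21, 21, 22, 26, 29, 48]

Final sorted array: [5, 12, 21, 21, 22, 26, 29, 48]

The merge sort proceeds by recursively splitting the array and merging sorted halves.
After all merges, the sorted array is [5, 12, 21, 21, 22, 26, 29, 48].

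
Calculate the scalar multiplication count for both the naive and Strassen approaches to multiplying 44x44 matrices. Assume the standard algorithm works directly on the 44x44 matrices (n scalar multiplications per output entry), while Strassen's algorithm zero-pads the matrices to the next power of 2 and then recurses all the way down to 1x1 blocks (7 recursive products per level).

Matrix multiplication for 44x44 matrices:

Strassen's algorithm requires power-of-2 dimensions. Pad 44x44 to 64x64 (next power of 2).

Standard algorithm: 44^3 = 85184 multiplications
Strassen's algorithm: 7^(log2(64)) = 7^6 = 117649 multiplications
Difference: 85184 - 117649 = -32465 (Strassen uses MORE here due to padding overhead — for small or just-over-power-of-2 n, padding can outweigh the per-level savings)

Standard: 85184 multiplications (44^3). Strassen: 117649 multiplications (7^6, after padding to 64x64). Strassen reduces 8 recursive multiplications to 7 at each level.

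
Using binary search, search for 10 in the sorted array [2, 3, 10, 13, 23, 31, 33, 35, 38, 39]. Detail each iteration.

Binary search for 10 in [2, 3, 10, 13, 23, 31, 33, 35, 38, 39]:

lo=0, hi=9, mid=4, arr[mid]=23 -> 23 > 10, search left half
lo=0, hi=3, mid=1, arr[mid]=3 -> 3 < 10, search right half
lo=2, hi=3, mid=2, arr[mid]=10 -> Found target at index 2!

Binary search finds 10 at index 2 after 3 comparisons. The search repeatedly halves the search space by comparing with the middle element.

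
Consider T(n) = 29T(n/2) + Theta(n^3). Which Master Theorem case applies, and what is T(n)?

Master Theorem for T(n) = 29T(n/2) + O(n^3):

a = 29, b = 2, c = 3
log_b(a) = log_2(29) = 4.8580

Case 1: c = 3 < log_2(29) = 4.8580
T(n) = O(n^(log_2 29))

For T(n) = 29T(n/2) + O(n^3): log_2(29) = 4.8580. This is Case 1 of the Master Theorem (c < log_b(a), work dominated by leaves), giving O(n^(log_2 29)).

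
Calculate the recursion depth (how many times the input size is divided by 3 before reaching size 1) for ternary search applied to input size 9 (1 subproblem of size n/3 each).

For divide and conquer with division factor 3:

Problem sizes at each level:
Level 0: 9
Level 1: 3
Level 2: 1

The root is level 0 and the size-1 base case is level 2 (the tree spans levels 0 through 2, i.e. 3 levels counting the root), so the depth is the number of divisions: log_3(9) = 2

The recursion tree depth is log_3(9) = 2. At each level, the problem size is divided by 3, so it takes 2 divisions to reduce to a base case of size 1. The algorithm makes 1 recursive call at each level.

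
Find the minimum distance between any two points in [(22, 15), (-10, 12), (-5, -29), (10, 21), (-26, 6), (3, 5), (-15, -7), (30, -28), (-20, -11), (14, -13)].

Computing all pairwise distances among 10 points:

d((22, 15), (-10, 12)) = 32.1403
d((22, 15), (-5, -29)) = 51.6236
d((22, 15), (10, 21)) = 13.4164
d((22, 15), (-26, 6)) = 48.8365
d((22, 15), (3, 5)) = 21.4709
d((22, 15), (-15, -7)) = 43.0465
d((22, 15), (30, -28)) = 43.7379
d((22, 15), (-20, -11)) = 49.3964
d((22, 15), (14, -13)) = 29.1204
d((-10, 12), (-5, -29)) = 41.3038
d((-10, 12), (10, 21)) = 21.9317
d((-10, 12), (-26, 6)) = 17.088
d((-10, 12), (3, 5)) = 14.7648
d((-10, 12), (-15, -7)) = 19.6469
d((-10, 12), (30, -28)) = 56.5685
d((-10, 12), (-20, -11)) = 25.0799
d((-10, 12), (14, -13)) = 34.6554
d((-5, -29), (10, 21)) = 52.2015
d((-5, -29), (-26, 6)) = 40.8167
d((-5, -29), (3, 5)) = 34.9285
d((-5, -29), (-15, -7)) = 24.1661
d((-5, -29), (30, -28)) = 35.0143
d((-5, -29), (-20, -11)) = 23.4307
d((-5, -29), (14, -13)) = 24.8395
d((10, 21), (-26, 6)) = 39.0
d((10, 21), (3, 5)) = 17.4642
d((10, 21), (-15, -7)) = 37.5366
d((10, 21), (30, -28)) = 52.9245
d((10, 21), (-20, -11)) = 43.8634
d((10, 21), (14, -13)) = 34.2345
d((-26, 6), (3, 5)) = 29.0172
d((-26, 6), (-15, -7)) = 17.0294
d((-26, 6), (30, -28)) = 65.5134
d((-26, 6), (-20, -11)) = 18.0278
d((-26, 6), (14, -13)) = 44.2832
d((3, 5), (-15, -7)) = 21.6333
d((3, 5), (30, -28)) = 42.638
d((3, 5), (-20, -11)) = 28.0179
d((3, 5), (14, -13)) = 21.095
d((-15, -7), (30, -28)) = 49.6588
d((-15, -7), (-20, -11)) = 6.4031 <-- minimum
d((-15, -7), (14, -13)) = 29.6142
d((30, -28), (-20, -11)) = 52.811
d((30, -28), (14, -13)) = 21.9317
d((-20, -11), (14, -13)) = 34.0588

Closest pair: (-15, -7) and (-20, -11) with distance 6.4031

The closest pair is (-15, -7) and (-20, -11) with Euclidean distance 6.4031. For 10 points, brute-force pairwise comparison is shown above. For large n, the divide-and-conquer algorithm (sort by x, recurse on halves, check the dividing strip) achieves O(n log n).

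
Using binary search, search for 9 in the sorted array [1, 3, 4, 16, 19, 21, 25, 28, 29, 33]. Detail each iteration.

Binary search for 9 in [1, 3, 4, 16, 19, 21, 25, 28, 29, 33]:

lo=0, hi=9, mid=4, arr[mid]=19 -> 19 > 9, search left half
lo=0, hi=3, mid=1, arr[mid]=3 -> 3 < 9, search right half
lo=2, hi=3, mid=2, arr[mid]=4 -> 4 < 9, search right half
lo=3, hi=3, mid=3, arr[mid]=16 -> 16 > 9, search left half
lo=3 > hi=2, target 9 not found

Binary search determines that 9 is not in the array after 4 comparisons. The search space was exhausted without finding the target.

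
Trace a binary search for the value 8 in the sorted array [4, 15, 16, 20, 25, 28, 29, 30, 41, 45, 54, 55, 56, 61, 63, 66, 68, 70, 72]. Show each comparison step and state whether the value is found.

Binary search for 8 in [4, 15, 16, 20, 25, 28, 29, 30, 41, 45, 54, 55, 56, 61, 63, 66, 68, 70, 72]:

lo=0, hi=18, mid=9, arr[mid]=45 -> 45 > 8, search left half
lo=0, hi=8, mid=4, arr[mid]=25 -> 25 > 8, search left half
lo=0, hi=3, mid=1, arr[mid]=15 -> 15 > 8, search left half
lo=0, hi=0, mid=0, arr[mid]=4 -> 4 < 8, search right half
lo=1 > hi=0, target 8 not found

Binary search determines that 8 is not in the array after 4 comparisons. The search space was exhausted without finding the target.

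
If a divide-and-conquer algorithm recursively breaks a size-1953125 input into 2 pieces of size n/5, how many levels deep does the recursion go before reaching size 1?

For divide and conquer with division factor 5:

Problem sizes at each level:
Level 0: 1953125
Level 1: 390625
Level 2: 78125
Level 3: 15625
Level 4: 3125
Level 5: 625
Level 6: 125
Level 7: 25
Level 8: 5
Level 9: 1

The root is level 0 and the size-1 base case is level 9 (the tree spans levels 0 through 9, i.e. 10 levels counting the root), so the depth is the number of divisions: log_5(1953125) = 9

The recursion tree depth is log_5(1953125) = 9. At each level, the problem size is divided by 5, so it takes 9 divisions to reduce to a base case of size 1. The algorithm makes 2 recursive calls at each level.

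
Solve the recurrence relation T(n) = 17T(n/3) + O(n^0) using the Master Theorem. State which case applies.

Master Theorem for T(n) = 17T(n/3) + O(n^0):

a = 17, b = 3, c = 0
log_b(a) = log_3(17) = 2.5789

Case 1: c = 0 < log_3(17) = 2.5789
T(n) = O(n^(log_3 17))

For T(n) = 17T(n/3) + O(n^0): log_3(17) = 2.5789. This is Case 1 of the Master Theorem (c < log_b(a), work dominated by leaves), giving O(n^(log_3 17)).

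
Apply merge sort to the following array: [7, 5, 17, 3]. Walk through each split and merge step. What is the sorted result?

Merge sort trace:

Split: [7, 5, 17, 3] -> [7, 5] and [17, 3]
  Split: [7, 5] -> [7] and [5]
  Merge: [7] + [5] -> [5, 7]
  Split: [17, 3] -> [17] and [3]
  Merge: [17] + [3] -> [3, 17]
Merge: [5, 7] + [3, 17] -> [3, 5, 7, 17]

Final sorted array: [3, 5, 7, 17]

The merge sort proceeds by recursively splitting the array and merging sorted halves.
After all merges, the sorted array is [3, 5, 7, 17].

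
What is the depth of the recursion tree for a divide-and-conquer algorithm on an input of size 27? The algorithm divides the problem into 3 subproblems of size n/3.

For divide and conquer with division factor 3:

Problem sizes at each level:
Level 0: 27
Level 1: 9
Level 2: 3
Level 3: 1

The root is level 0 and the size-1 base case is level 3 (the tree spans levels 0 through 3, i.e. 4 levels counting the root), so the depth is the number of divisions: log_3(27) = 3

The recursion tree depth is log_3(27) = 3. At each level, the problem size is divided by 3, so it takes 3 divisions to reduce to a base case of size 1. The algorithm makes 3 recursive calls at each level.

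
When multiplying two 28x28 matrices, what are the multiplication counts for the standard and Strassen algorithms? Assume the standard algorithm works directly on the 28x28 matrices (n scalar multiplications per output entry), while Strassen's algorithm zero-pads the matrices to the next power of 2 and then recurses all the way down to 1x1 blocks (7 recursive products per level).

Matrix multiplication for 28x28 matrices:

Strassen's algorithm requires power-of-2 dimensions. Pad 28x28 to 32x32 (next power of 2).

Standard algorithm: 28^3 = 21952 multiplications
Strassen's algorithm: 7^(log2(32)) = 7^5 = 16807 multiplications
Savings: 21952 - 16807 = 5145 multiplications

Standard: 21952 multiplications (28^3). Strassen: 16807 multiplications (7^5, after padding to 32x32). Strassen reduces 8 recursive multiplications to 7 at each level.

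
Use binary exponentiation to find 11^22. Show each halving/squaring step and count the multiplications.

Computing 11^22 by squaring (build up from 11^1; each line after the first costs one multiplication):

11^1 = 11
11^2 = (11^1)^2 = 11^2 = 121
11^4 = (11^2)^2 = 121^2 = 14641
11^5 = 11 * 11^4 = 11 * 14641 = 161051
11^10 = (11^5)^2 = 161051^2 = 25937424601
11^11 = 11 * 11^10 = 11 * 25937424601 = 285311670611
11^22 = (11^11)^2 = 285311670611^2 = 81402749386839761113321

Result: 81402749386839761113321
Multiplications needed: 6 (6 lines after 11^1)

11^22 = 81402749386839761113321. Using exponentiation by squaring, this requires 6 multiplications. The key idea: if the exponent is even, square the half-power; if odd, multiply by the base once.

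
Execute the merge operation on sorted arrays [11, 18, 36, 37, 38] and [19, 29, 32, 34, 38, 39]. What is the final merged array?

Merging process:

Compare 11 vs 19: take 11 from left. Merged: [11]
Compare 18 vs 19: take 18 from left. Merged: [11, 18]
Compare 36 vs 19: take 19 from right. Merged: [11, 18, 19]
Compare 36 vs 29: take 29 from right. Merged: [11, 18, 19, 29]
Compare 36 vs 32: take 32 from right. Merged: [11, 18, 19, 29, 32]
Compare 36 vs 34: take 34 from right. Merged: [11, 18, 19, 29, 32, 34]
Compare 36 vs 38: take 36 from left. Merged: [11, 18, 19, 29, 32, 34, 36]
Compare 37 vs 38: take 37 from left. Merged: [11, 18, 19, 29, 32, 34, 36, 37]
Compare 38 vs 38: take 38 from left. Merged: [11, 18, 19, 29, 32, 34, 36, 37, 38]
Append remaining from right: [38, 39]. Merged: [11, 18, 19, 29, 32, 34, 36, 37, 38, 38, 39]

Final merged array: [11, 18, 19, 29, 32, 34, 36, 37, 38, 38, 39]
Total comparisons: 9

The merged array is [11, 18, 19, 29, 32, 34, 36, 37, 38, 38, 39], requiring 9 comparisons. The merge step runs in O(n) time where n is the total number of elements.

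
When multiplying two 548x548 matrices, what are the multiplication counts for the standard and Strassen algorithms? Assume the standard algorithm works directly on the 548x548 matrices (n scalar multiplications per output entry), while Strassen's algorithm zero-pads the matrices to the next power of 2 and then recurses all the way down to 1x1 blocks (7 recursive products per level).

Matrix multiplication for 548x548 matrices:

Strassen's algorithm requires power-of-2 dimensions. Pad 548x548 to 1024x1024 (next power of 2).

Standard algorithm: 548^3 = 164566592 multiplications
Strassen's algorithm: 7^(log2(1024)) = 7^10 = 282475249 multiplications
Difference: 164566592 - 282475249 = -117908657 (Strassen uses MORE here due to padding overhead — for small or just-over-power-of-2 n, padding can outweigh the per-level savings)

Standard: 164566592 multiplications (548^3). Strassen: 282475249 multiplications (7^10, after padding to 1024x1024). Strassen reduces 8 recursive multiplications to 7 at each level.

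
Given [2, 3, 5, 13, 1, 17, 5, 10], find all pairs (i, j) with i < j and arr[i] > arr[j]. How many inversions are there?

Finding inversions in [2, 3, 5, 13, 1, 17, 5, 10]:

(0, 4): arr[0]=2 > arr[4]=1
(1, 4): arr[1]=3 > arr[4]=1
(2, 4): arr[2]=5 > arr[4]=1
(3, 4): arr[3]=13 > arr[4]=1
(3, 6): arr[3]=13 > arr[6]=5
(3, 7): arr[3]=13 > arr[7]=10
(5, 6): arr[5]=17 > arr[6]=5
(5, 7): arr[5]=17 > arr[7]=10

Total inversions: 8

The array has 8 inversion(s): (0,4), (1,4), (2,4), (3,4), (3,6), (3,7), (5,6), (5,7). Each pair (i,j) satisfies i < j and arr[i] > arr[j].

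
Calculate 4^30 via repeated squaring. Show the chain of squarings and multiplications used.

Computing 4^30 by squaring (build up from 4^1; each line after the first costs one multiplication):

4^1 = 4
4^2 = (4^1)^2 = 4^2 = 16
4^3 = 4 * 4^2 = 4 * 16 = 64
4^6 = (4^3)^2 = 64^2 = 4096
4^7 = 4 * 4^6 = 4 * 4096 = 16384
4^14 = (4^7)^2 = 16384^2 = 268435456
4^15 = 4 * 4^14 = 4 * 268435456 = 1073741824
4^30 = (4^15)^2 = 1073741824^2 = 1152921504606846976

Result: 1152921504606846976
Multiplications needed: 7 (7 lines after 4^1)

4^30 = 1152921504606846976. Using exponentiation by squaring, this requires 7 multiplications. The key idea: if the exponent is even, square the half-power; if odd, multiply by the base once.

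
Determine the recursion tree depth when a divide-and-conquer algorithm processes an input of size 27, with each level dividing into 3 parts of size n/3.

For divide and conquer with division factor 3:

Problem sizes at each level:
Level 0: 27
Level 1: 9
Level 2: 3
Level 3: 1

The root is level 0 and the size-1 base case is level 3 (the tree spans levels 0 through 3, i.e. 4 levels counting the root), so the depth is the number of divisions: log_3(27) = 3

The recursion tree depth is log_3(27) = 3. At each level, the problem size is divided by 3, so it takes 3 divisions to reduce to a base case of size 1. The algorithm makes 3 recursive calls at each level.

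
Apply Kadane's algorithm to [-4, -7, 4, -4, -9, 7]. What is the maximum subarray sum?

Using Kadane's algorithm on [-4, -7, 4, -4, -9, 7]:

Scanning through the array:
Position 1 (value -7): max_ending_here = -7, max_so_far = -4
Position 2 (value 4): max_ending_here = 4, max_so_far = 4
Position 3 (value -4): max_ending_here = 0, max_so_far = 4
Position 4 (value -9): max_ending_here = -9, max_so_far = 4
Position 5 (value 7): max_ending_here = 7, max_so_far = 7

Maximum subarray: [7]
Maximum sum: 7

The maximum subarray is [7] with sum 7. This subarray runs from index 5 to index 5.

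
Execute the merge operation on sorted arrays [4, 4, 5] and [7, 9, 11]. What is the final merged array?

Merging process:

Compare 4 vs 7: take 4 from left. Merged: [4]
Compare 4 vs 7: take 4 from left. Merged: [4, 4]
Compare 5 vs 7: take 5 from left. Merged: [4, 4, 5]
Append remaining from right: [7, 9, 11]. Merged: [4, 4, 5, 7, 9, 11]

Final merged array: [4, 4, 5, 7, 9, 11]
Total comparisons: 3

The merged array is [4, 4, 5, 7, 9, 11], requiring 3 comparisons. The merge step runs in O(n) time where n is the total number of elements.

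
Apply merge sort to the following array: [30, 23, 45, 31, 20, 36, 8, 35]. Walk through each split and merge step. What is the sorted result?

Merge sort trace:

Split: [30, 23, 45, 31, 20, 36, 8, 35] -> [30, 23, 45, 31] and [20, 36, 8, 35]
  Split: [30, 23, 45, 31] -> [30, 23] and [45, 31]
    Split: [30, 23] -> [30] and [23]
    Merge: [30] + [23] -> [23, 30]
    Split: [45, 31] -> [45] and [31]
    Merge: [45] + [31] -> [31, 45]
  Merge: [23, 30] + [31, 45] -> [23, 30, 31, 45]
  Split: [20, 36, 8, 35] -> [20, 36] and [8, 35]
    Split: [20, 36] -> [20] and [36]
    Merge: [20] + [36] -> [20, 36]
    Split: [8, 35] -> [8] and [35]
    Merge: [8] + [35] -> [8, 35]
  Merge: [20, 36] + [8, 35] -> [8, 20, 35, 36]
Merge: [23, 30, 31, 45] + [8, 20, 35, 36] -> [8, 20, 23, 30, 31, 35, 36, 45]

Final sorted array: [8, 20, 23, 30, 31, 35, 36, 45]

The merge sort proceeds by recursively splitting the array and merging sorted halves.
After all merges, the sorted array is [8, 20, 23, 30, 31, 35, 36, 45].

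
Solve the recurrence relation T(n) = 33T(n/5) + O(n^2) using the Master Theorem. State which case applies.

Master Theorem for T(n) = 33T(n/5) + O(n^2):

a = 33, b = 5, c = 2
log_b(a) = log_5(33) = 2.1725

Case 1: c = 2 < log_5(33) = 2.1725
T(n) = O(n^(log_5 33))

For T(n) = 33T(n/5) + O(n^2): log_5(33) = 2.1725. This is Case 1 of the Master Theorem (c < log_b(a), work dominated by leaves), giving O(n^(log_5 33)).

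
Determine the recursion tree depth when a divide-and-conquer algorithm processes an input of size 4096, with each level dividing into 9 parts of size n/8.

For divide and conquer with division factor 8:

Problem sizes at each level:
Level 0: 4096
Level 1: 512
Level 2: 64
Level 3: 8
Level 4: 1

The root is level 0 and the size-1 base case is level 4 (the tree spans levels 0 through 4, i.e. 5 levels counting the root), so the depth is the number of divisions: log_8(4096) = 4

The recursion tree depth is log_8(4096) = 4. At each level, the problem size is divided by 8, so it takes 4 divisions to reduce to a base case of size 1. The algorithm makes 9 recursive calls at each level.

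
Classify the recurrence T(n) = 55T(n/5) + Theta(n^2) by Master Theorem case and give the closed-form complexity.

Master Theorem for T(n) = 55T(n/5) + O(n^2):

a = 55, b = 5, c = 2
log_b(a) = log_5(55) = 2.4899

Case 1: c = 2 < log_5(55) = 2.4899
T(n) = O(n^(log_5 55))

For T(n) = 55T(n/5) + O(n^2): log_5(55) = 2.4899. This is Case 1 of the Master Theorem (c < log_b(a), work dominated by leaves), giving O(n^(log_5 55)).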